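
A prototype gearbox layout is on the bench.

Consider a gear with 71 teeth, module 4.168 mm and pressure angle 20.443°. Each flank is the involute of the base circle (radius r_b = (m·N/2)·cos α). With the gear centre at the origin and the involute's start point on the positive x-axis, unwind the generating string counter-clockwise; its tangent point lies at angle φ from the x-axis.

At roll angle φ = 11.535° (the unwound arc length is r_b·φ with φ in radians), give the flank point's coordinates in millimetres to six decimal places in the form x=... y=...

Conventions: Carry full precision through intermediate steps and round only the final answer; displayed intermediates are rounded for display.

single-mesh involute tooth geometry (71T wheel at module 4.168)
pitch radius r_p = m·N/2 = 4.168·71/2 = 147.964000
base radius r_b = r_p·cos α = 147.964000·cos 20.443° = 138.645246
roll angle φ = 11.535° = 0.20132373 rad
x = r_b·(cos φ + φ·sin φ) = 141.426571
y = r_b·(sin φ − φ·cos φ) = 0.375584

x=141.426571 y=0.375584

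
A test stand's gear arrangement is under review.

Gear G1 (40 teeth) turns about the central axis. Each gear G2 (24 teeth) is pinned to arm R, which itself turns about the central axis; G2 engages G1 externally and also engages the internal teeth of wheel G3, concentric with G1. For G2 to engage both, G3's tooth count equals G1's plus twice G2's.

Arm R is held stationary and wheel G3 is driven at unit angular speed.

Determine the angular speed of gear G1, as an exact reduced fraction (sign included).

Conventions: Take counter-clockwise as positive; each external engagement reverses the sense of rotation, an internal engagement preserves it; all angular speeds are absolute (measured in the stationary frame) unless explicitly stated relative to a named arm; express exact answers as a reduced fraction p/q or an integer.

-11/5

planetary set (40T centre, 24T on arm, 88T internal) — Willis relation
ring teeth: 40 + 2·24 = 88
40(ω_sun−ω_arm) = −88(ω_ring−ω_arm),  ω_arm = 0, ω_ring = 1
ω_sun = 0 − (88/40)(1−0) = -11/5
exact speed ratio = -11/5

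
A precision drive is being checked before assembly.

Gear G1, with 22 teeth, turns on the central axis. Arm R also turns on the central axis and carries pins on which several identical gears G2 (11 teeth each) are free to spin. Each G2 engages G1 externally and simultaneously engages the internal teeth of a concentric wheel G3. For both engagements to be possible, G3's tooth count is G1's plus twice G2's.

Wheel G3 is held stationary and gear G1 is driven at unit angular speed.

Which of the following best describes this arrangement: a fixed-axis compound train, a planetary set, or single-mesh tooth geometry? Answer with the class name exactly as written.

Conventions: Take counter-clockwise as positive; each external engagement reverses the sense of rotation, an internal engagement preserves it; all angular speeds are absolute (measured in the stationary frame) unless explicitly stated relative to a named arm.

planetary set

planetary set (22T centre, 11T on arm, 44T internal) — Willis relation
classification: planetary set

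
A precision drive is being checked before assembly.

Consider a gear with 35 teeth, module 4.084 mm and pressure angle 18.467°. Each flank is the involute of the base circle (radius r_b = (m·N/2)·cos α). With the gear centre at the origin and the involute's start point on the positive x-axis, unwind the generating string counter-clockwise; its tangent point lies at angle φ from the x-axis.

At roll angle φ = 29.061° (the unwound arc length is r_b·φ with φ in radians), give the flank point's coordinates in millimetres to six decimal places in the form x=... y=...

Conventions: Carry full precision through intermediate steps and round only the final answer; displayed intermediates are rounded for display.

x=75.956749 y=2.873375

topology: single-mesh involute geometry — m = 4.084, N = 35
pitch radius r_p = m·N/2 = 4.084·35/2 = 71.470000
base radius r_b = r_p·cos α = 71.470000·cos 18.467° = 67.789742
roll angle φ = 29.061° = 0.50721013 rad
x = r_b·(cos φ + φ·sin φ) = 75.956749
y = r_b·(sin φ − φ·cos φ) = 2.873375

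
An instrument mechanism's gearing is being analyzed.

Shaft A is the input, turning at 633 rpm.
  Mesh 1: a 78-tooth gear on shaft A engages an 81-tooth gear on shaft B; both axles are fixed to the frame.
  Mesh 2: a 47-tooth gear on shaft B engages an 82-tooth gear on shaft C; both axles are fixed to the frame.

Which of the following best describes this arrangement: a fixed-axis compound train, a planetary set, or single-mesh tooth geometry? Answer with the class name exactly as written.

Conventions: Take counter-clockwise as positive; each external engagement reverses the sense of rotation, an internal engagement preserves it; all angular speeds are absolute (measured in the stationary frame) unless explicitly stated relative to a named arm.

topology: fixed-axis compound train — 2 meshes, A→C
classification: fixed-axis compound train

fixed-axis compound train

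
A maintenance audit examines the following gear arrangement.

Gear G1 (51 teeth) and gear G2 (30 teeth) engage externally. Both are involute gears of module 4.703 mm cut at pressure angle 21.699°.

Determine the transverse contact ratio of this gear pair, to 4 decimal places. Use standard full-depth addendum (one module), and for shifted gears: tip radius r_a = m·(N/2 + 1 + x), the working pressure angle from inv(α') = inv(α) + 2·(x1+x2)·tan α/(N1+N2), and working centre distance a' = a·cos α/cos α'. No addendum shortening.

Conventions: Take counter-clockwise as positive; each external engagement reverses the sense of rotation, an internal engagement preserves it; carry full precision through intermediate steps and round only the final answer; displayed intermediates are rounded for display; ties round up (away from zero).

1.6287

topology: single-mesh involute geometry — m = 4.703, 51T/30T pair
base radii: r_b1 = 111.428391, r_b2 = 65.546112
tip radii: r_a1 = 124.629500, r_a2 = 75.248000
no profile shift: α' = α, a' = a
action lengths: √(r_a1²−r_b1²) = 55.823166, √(r_a2²−r_b2²) = 36.959013
base pitch p_b = π·m·cos α = 13.727946
CR = (55.823166 + 36.959013 − 190.471500·sin 21.69900°)/13.727946 = 1.628725
contact ratio ≈ 1.6287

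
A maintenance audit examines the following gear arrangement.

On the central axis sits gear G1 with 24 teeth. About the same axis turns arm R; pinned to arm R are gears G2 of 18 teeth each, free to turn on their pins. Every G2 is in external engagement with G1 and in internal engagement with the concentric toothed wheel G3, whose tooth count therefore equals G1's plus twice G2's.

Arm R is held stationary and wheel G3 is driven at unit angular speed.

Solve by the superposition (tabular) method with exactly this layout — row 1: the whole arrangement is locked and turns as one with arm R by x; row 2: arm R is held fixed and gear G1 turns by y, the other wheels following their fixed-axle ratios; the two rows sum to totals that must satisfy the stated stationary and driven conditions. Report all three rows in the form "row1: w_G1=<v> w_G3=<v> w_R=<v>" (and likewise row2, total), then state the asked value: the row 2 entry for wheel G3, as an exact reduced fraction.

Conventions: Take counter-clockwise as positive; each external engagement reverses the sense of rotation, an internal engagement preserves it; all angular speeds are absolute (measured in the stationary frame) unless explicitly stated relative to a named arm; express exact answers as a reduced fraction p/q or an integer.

row1: w_G1=0 w_G3=0 w_R=0
row2: w_G1=-5/2 w_G3=1 w_R=0
total: w_G1=-5/2 w_G3=1 w_R=0
asked value: 1

recognized (axles ride arm R): planetary set, 24/18/60 teeth
row 1 — lock + rotate with arm: ω_sun = ω_ring = ω_arm = x
row 2 — arm fixed, fixed-axis ratios: sun y, ring −(24/60)·y, arm 0
boundary: total ω_arm = x = 0 and total ω_ring = x − (24/60)·y = 1  ⇒  y = -5/2, x = 0
row 2 ring = −(24/60)·(-5/2) = 1
totals (row 1 + row 2): sun 0 + (-5/2) = -5/2, ring 0 + 1 = 1, arm 0 + 0 = 0
asked cell (row2, ring) = 1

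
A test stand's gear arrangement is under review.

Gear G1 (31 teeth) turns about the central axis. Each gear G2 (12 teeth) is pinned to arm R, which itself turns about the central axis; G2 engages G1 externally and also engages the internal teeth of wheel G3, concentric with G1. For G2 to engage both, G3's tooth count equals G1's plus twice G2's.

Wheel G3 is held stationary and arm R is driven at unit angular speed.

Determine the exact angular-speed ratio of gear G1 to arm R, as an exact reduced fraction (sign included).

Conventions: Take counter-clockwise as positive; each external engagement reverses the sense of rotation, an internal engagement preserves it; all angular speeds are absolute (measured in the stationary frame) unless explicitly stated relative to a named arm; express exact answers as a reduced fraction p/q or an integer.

86/31

topology: planetary set — G1 31T / G2 12T / G3 55T, arm = carrier (Willis)
ring teeth: 31 + 2·12 = 55
31(ω_sun−ω_arm) = −55(ω_ring−ω_arm),  ω_ring = 0, ω_arm = 1
ω_sun = 1 − (55/31)(0−1) = 86/31
ω_out/ω_in = 86/31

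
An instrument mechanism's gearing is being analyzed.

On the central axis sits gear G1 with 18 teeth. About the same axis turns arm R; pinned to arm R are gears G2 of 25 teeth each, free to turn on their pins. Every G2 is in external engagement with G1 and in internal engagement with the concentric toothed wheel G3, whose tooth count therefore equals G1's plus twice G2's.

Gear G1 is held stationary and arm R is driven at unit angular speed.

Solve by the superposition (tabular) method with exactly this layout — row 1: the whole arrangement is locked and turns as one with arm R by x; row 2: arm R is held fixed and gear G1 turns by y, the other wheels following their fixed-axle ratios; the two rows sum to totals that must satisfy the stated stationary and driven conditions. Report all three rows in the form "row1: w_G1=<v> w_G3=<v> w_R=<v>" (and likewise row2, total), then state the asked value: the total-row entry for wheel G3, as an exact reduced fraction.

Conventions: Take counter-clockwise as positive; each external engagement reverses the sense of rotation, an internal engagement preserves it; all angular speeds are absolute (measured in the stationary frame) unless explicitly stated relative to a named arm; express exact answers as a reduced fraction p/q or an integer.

class = planetary set [G3 = 18+2·25 = 68; Willis about the carrier]
row 1: whole set turns with the arm by x
row 2 — arm fixed, fixed-axis ratios: sun y, ring −(18/68)·y, arm 0
boundary: total ω_sun = x + y = 0 and total ω_arm = x = 1  ⇒  y = -1, x = 1
row 2 ring = −(18/68)·(-1) = 9/34
totals (row 1 + row 2): sun 1 + (-1) = 0, ring 1 + 9/34 = 43/34, arm 1 + 0 = 1
asked cell (total, ring) = 43/34

row1: w_G1=1 w_G3=1 w_R=1
row2: w_G1=-1 w_G3=9/34 w_R=0
total: w_G1=0 w_G3=43/34 w_R=1
asked value: 43/34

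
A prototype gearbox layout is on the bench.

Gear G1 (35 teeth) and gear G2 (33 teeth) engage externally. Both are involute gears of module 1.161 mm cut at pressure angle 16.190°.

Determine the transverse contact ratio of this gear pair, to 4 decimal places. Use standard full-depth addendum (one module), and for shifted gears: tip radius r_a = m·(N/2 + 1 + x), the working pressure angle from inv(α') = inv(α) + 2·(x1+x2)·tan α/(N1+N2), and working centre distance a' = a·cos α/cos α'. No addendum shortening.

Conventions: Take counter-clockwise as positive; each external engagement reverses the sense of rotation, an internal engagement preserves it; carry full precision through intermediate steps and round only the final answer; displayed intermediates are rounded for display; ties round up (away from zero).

topology: single-mesh involute geometry — m = 1.161, 35T/33T pair
base radii: r_b1 = 19.511756, r_b2 = 18.396798
tip radii: r_a1 = 21.478500, r_a2 = 20.317500
no profile shift: α' = α, a' = a
action lengths: √(r_a1²−r_b1²) = 8.978716, √(r_a2²−r_b2²) = 8.623144
base pitch p_b = π·m·cos α = 3.502742
CR = (8.978716 + 8.623144 − 39.474000·sin 16.19000°)/3.502742 = 1.882976
contact ratio ≈ 1.8830

1.8830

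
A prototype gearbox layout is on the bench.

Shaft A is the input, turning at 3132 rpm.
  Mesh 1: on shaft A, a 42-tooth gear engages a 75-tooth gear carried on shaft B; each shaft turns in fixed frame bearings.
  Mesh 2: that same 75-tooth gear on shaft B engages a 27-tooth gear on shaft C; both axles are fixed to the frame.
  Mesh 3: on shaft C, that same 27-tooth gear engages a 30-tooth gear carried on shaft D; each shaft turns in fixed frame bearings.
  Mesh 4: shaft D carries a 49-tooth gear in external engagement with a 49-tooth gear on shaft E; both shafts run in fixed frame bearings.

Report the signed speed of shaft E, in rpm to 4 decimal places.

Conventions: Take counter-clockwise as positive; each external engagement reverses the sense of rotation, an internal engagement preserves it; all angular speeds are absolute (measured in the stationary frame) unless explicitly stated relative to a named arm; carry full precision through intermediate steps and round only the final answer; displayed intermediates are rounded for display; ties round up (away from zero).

+4384.8000 rpm

topology: fixed-axis compound train — 4 meshes, A→E
mesh 1 [42T→75T]: ω = 3132.0000×42/75 = 1753.9200 rpm, sense flips to −
mesh 2 [75T→27T]: ω = 1753.9200×75/27 = 4872.0000 rpm, sense flips to +
mesh 3 [27T→30T]: ω = 4872.0000×27/30 = 4384.8000 rpm, sense flips to −
mesh 4 [49T→49T]: ω = 4384.8000×49/49 = 4384.8000 rpm, sense flips to +
signed output speed = +4384.8000 rpm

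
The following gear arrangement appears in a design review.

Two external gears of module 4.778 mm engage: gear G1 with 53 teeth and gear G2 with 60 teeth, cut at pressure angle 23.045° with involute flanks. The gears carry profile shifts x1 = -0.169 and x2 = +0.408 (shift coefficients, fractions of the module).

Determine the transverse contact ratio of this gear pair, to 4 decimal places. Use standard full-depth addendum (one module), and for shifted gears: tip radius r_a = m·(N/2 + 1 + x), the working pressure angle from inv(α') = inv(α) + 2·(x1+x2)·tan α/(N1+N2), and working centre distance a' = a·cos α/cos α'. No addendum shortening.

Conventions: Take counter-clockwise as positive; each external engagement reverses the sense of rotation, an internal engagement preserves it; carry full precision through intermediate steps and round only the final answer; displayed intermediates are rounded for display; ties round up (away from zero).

1.5939

recognized (one external pair, fixed centres): single-mesh tooth geometry, m = 4.778, N1 = 53, N2 = 60
base radii: r_b1 = 116.512671, r_b2 = 131.901137
tip radii: r_a1 = 130.587518, r_a2 = 150.067424
inv(α') = inv(23.045°) + 2·(-0.169+0.408)·tan α/(53+60) = 0.02499040  ⇒  α' = 23.59965°
a' = a·cos α / cos α' = 269.9570·cos 23.045°/cos 23.59965° = 271.086048
action lengths: √(r_a1²−r_b1²) = 58.973701, √(r_a2²−r_b2²) = 71.570398
base pitch p_b = π·m·cos α = 13.812655
CR = (58.973701 + 71.570398 − 271.086048·sin 23.59965°)/13.812655 = 1.593942
contact ratio ≈ 1.5939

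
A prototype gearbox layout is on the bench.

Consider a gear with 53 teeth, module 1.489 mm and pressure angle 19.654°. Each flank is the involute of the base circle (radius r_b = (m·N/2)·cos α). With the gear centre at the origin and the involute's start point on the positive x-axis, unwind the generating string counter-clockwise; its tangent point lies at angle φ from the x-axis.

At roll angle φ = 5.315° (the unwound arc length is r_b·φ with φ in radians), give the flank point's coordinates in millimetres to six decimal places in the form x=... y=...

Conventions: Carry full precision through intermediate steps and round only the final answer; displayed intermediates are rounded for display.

x=37.319222 y=0.009879

topology: single-mesh involute geometry — m = 1.489, N = 53
pitch radius r_p = m·N/2 = 1.489·53/2 = 39.458500
base radius r_b = r_p·cos α = 39.458500·cos 19.654° = 37.159682
roll angle φ = 5.315° = 0.09276425 rad
x = r_b·(cos φ + φ·sin φ) = 37.319222
y = r_b·(sin φ − φ·cos φ) = 0.009879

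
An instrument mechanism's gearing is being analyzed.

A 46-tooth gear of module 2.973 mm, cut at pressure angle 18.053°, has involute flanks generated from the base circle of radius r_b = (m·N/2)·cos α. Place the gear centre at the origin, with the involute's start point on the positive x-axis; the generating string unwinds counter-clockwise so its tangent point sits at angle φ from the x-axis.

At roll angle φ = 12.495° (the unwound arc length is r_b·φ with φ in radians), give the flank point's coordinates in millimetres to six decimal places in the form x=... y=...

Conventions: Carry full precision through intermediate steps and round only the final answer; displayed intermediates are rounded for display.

x=66.540338 y=0.223692

topology: single-mesh involute geometry — m = 2.973, N = 46
pitch radius r_p = m·N/2 = 2.973·46/2 = 68.379000
base radius r_b = r_p·cos α = 68.379000·cos 18.053° = 65.012720
roll angle φ = 12.495° = 0.21807889 rad
x = r_b·(cos φ + φ·sin φ) = 66.540338
y = r_b·(sin φ − φ·cos φ) = 0.223692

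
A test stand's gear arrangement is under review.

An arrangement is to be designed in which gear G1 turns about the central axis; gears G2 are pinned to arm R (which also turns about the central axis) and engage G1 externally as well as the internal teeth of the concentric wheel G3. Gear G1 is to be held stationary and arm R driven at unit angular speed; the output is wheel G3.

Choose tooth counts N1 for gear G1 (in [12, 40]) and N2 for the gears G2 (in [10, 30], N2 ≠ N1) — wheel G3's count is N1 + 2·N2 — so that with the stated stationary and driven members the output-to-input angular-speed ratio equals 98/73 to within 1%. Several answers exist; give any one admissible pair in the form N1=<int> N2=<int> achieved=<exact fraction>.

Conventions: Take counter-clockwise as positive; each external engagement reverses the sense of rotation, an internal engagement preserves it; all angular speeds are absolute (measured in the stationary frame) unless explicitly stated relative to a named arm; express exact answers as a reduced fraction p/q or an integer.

N1=25 N2=24 achieved=98/73

design class (target 98/73): planetary set
Willis with ω_sun = 0: ω_ring/ω_arm = (N1+N3)/N3; set equal to 98/73  ⇒  N3/N1 = 1/(98/73 − 1) = 73/25
N3 = N1 + 2·N2  ⇒  N2/N1 = (N3/N1 − 1)/2 = (73/25 − 1)/2 = 24/25
smallest multiple with N1 ≥ 12 and N2 ≥ 10: k = 1  ⇒  N1 = 1·25 = 25, N2 = 1·24 = 24 (N1 ≤ 40, N2 ≤ 30, N2 ≠ N1 ✓), N3 = 25 + 2·24 = 73
check: (N1+N3)/N3 with N1 = 25, N3 = 73 gives 98/73; |achieved − target| = 0 ≤ 49/3650 ✓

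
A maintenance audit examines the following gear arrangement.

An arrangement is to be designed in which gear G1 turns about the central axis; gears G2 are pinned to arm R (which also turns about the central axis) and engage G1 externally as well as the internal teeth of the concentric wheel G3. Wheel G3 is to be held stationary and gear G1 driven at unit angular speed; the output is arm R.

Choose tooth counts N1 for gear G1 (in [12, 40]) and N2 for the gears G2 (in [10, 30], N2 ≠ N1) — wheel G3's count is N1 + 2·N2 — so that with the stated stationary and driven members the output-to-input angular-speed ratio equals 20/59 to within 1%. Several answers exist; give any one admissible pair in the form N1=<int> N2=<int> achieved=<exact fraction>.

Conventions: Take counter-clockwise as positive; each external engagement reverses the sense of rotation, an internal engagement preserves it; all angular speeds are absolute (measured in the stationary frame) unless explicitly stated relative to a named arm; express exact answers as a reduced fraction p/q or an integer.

N1=40 N2=19 achieved=20/59

class = planetary set [ratio 20/59 wanted; Willis about the carrier]
Willis with ω_ring = 0: ω_arm/ω_sun = N1/(N1+N3); set equal to 20/59  ⇒  N3/N1 = 1/(20/59) − 1 = 39/20
N3 = N1 + 2·N2  ⇒  N2/N1 = (N3/N1 − 1)/2 = (39/20 − 1)/2 = 19/40
smallest multiple with N1 ≥ 12 and N2 ≥ 10: k = 1  ⇒  N1 = 1·40 = 40, N2 = 1·19 = 19 (N1 ≤ 40, N2 ≤ 30, N2 ≠ N1 ✓), N3 = 40 + 2·19 = 78
check: N1/(N1+N3) with N1 = 40, N3 = 78 gives 20/59; |achieved − target| = 0 ≤ 1/295 ✓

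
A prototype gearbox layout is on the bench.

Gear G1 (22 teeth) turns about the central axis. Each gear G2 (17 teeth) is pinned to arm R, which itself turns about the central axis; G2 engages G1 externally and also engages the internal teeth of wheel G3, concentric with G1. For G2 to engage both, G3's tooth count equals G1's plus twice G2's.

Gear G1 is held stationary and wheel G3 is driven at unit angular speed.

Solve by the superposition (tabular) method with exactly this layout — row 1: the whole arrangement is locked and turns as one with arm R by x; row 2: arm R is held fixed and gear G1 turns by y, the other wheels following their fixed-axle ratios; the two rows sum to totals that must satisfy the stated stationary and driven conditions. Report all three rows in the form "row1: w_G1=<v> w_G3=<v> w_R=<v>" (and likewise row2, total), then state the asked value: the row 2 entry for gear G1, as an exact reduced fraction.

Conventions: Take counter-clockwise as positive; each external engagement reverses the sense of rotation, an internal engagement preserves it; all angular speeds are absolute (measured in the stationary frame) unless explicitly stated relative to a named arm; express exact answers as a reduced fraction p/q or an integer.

row1: w_G1=28/39 w_G3=28/39 w_R=28/39
row2: w_G1=-28/39 w_G3=11/39 w_R=0
total: w_G1=0 w_G3=1 w_R=28/39
asked value: -28/39

planetary set (22T centre, 17T on arm, 56T internal) — Willis relation
row 1 — lock + rotate with arm: ω_sun = ω_ring = ω_arm = x
row 2 — arm fixed, fixed-axis ratios: sun y, ring −(22/56)·y, arm 0
boundary: total ω_sun = x + y = 0 and total ω_ring = x − (22/56)·y = 1  ⇒  y = -28/39, x = 28/39
row 2 ring = −(22/56)·(-28/39) = 11/39
totals (row 1 + row 2): sun 28/39 + (-28/39) = 0, ring 28/39 + 11/39 = 1, arm 28/39 + 0 = 28/39
asked cell (row2, sun) = -28/39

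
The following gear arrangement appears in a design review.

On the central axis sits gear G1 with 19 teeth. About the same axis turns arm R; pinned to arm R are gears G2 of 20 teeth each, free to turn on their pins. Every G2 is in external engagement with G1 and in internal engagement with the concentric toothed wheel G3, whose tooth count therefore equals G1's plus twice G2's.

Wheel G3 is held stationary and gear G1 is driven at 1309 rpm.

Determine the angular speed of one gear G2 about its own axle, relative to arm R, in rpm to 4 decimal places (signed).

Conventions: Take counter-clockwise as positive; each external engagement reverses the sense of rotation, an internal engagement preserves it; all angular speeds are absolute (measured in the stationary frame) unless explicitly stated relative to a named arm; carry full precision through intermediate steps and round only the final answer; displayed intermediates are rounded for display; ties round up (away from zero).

topology: planetary set — G1 19T / G2 20T / G3 59T, arm = carrier (Willis)
normalise by the input: solve with ω_sun = 1, then scale by 1309 rpm
ring teeth: 19 + 2·20 = 59
19(ω_sun−ω_arm) = −59(ω_ring−ω_arm),  ω_ring = 0, ω_sun = 1
19(1−ω_arm) = −59(0−ω_arm)  ⇒  78·ω_arm = 19  ⇒  ω_arm = 19/78
sun–planet mesh: 19·(1−19/78) = −20·(ω_p−ω_arm)  ⇒  ω_p−ω_arm = -1121/1560
scale: ω_p−ω_arm = -1121/1560 × 1309 rpm = -940.6340 rpm

-940.6340 rpm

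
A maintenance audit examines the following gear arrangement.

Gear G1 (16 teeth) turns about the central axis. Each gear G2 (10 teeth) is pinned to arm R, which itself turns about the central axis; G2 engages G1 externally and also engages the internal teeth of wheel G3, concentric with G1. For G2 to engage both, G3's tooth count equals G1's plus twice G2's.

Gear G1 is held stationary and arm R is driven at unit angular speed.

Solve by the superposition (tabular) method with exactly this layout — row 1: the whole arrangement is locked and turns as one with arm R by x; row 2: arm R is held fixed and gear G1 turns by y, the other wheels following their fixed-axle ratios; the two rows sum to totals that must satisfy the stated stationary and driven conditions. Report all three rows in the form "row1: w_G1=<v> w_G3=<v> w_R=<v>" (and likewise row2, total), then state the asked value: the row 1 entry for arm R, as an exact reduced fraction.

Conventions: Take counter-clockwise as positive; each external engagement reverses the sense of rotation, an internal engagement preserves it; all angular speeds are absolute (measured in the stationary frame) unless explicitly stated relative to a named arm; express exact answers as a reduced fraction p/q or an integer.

row1: w_G1=1 w_G3=1 w_R=1
row2: w_G1=-1 w_G3=4/9 w_R=0
total: w_G1=0 w_G3=13/9 w_R=1
asked value: 1

planetary set (16T centre, 10T on arm, 36T internal) — Willis relation
row 1 — lock + rotate with arm: ω_sun = ω_ring = ω_arm = x
row 2 — arm fixed, fixed-axis ratios: sun y, ring −(16/36)·y, arm 0
boundary: total ω_sun = x + y = 0 and total ω_arm = x = 1  ⇒  y = -1, x = 1
row 2 ring = −(16/36)·(-1) = 4/9
totals (row 1 + row 2): sun 1 + (-1) = 0, ring 1 + 4/9 = 13/9, arm 1 + 0 = 1
asked cell (row1, arm) = 1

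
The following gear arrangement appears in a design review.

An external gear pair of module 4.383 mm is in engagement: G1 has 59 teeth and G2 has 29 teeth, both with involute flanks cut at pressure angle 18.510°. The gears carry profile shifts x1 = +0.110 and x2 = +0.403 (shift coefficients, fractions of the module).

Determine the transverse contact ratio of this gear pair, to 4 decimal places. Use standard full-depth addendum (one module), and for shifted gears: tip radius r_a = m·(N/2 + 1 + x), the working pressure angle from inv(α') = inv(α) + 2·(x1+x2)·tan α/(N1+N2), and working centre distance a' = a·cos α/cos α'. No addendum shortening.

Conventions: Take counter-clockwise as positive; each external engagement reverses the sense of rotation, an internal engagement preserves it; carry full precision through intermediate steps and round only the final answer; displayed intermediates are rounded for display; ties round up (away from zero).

1.6701

class = single-mesh tooth geometry [involute pair 59T × 29T, m = 4.383]
base radii: r_b1 = 122.609664, r_b2 = 60.265767
tip radii: r_a1 = 134.163630, r_a2 = 69.702849
inv(α') = inv(18.510°) + 2·(+0.110+0.403)·tan α/(59+29) = 0.01563230  ⇒  α' = 20.30959°
a' = a·cos α / cos α' = 192.8520·cos 18.510°/cos 20.30959° = 194.998304
action lengths: √(r_a1²−r_b1²) = 54.467880, √(r_a2²−r_b2²) = 35.021772
base pitch p_b = π·m·cos α = 13.057275
CR = (54.467880 + 35.021772 − 194.998304·sin 20.30959°)/13.057275 = 1.670118
contact ratio ≈ 1.6701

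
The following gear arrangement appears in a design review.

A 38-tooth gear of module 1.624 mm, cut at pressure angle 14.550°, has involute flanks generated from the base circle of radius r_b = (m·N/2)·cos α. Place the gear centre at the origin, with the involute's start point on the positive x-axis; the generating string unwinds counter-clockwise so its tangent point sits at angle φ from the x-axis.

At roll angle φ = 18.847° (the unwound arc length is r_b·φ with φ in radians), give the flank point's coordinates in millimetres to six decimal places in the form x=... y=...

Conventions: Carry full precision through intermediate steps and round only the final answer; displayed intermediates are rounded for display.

x=31.438780 y=0.350521

topology: single-mesh involute geometry — m = 1.624, N = 38
pitch radius r_p = m·N/2 = 1.624·38/2 = 30.856000
base radius r_b = r_p·cos α = 30.856000·cos 14.550° = 29.866410
roll angle φ = 18.847° = 0.32894220 rad
x = r_b·(cos φ + φ·sin φ) = 31.438780
y = r_b·(sin φ − φ·cos φ) = 0.350521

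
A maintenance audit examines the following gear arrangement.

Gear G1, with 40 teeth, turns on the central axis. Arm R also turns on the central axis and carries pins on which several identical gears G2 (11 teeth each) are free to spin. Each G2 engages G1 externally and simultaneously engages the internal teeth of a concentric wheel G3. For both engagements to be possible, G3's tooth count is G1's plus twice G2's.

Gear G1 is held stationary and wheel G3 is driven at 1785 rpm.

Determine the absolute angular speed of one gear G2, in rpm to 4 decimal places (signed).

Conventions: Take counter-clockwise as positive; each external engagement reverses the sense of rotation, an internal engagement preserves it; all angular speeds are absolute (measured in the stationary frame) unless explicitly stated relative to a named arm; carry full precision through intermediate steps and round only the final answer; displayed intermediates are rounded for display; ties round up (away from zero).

+5030.4545 rpm

planetary set (40T centre, 11T on arm, 62T internal) — Willis relation
normalise by the input: solve with ω_ring = 1, then scale by 1785 rpm
ring teeth: 40 + 2·11 = 62
40(ω_sun−ω_arm) = −62(ω_ring−ω_arm),  ω_sun = 0, ω_ring = 1
40(0−ω_arm) = −62(1−ω_arm)  ⇒  102·ω_arm = 62  ⇒  ω_arm = 31/51
sun–planet mesh: 40·(0−31/51) = −11·(ω_p−ω_arm)  ⇒  ω_p−ω_arm = 1240/561
ω_p = 31/51 + 1240/561 = 31/11
scale: ω_p = 31/11 × 1785 rpm = +5030.4545 rpm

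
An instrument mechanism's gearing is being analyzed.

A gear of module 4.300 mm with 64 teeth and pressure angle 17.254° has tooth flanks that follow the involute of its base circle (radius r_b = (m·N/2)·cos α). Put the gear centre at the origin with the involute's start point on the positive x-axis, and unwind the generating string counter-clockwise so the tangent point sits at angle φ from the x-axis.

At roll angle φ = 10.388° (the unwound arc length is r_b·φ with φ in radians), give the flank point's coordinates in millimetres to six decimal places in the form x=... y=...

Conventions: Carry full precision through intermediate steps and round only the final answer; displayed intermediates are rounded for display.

x=133.549962 y=0.260196

class = single-mesh tooth geometry [base-circle involute, m = 4.300, 64T]
pitch radius r_p = m·N/2 = 4.300·64/2 = 137.600000
base radius r_b = r_p·cos α = 137.600000·cos 17.254° = 131.407895
roll angle φ = 10.388° = 0.18130480 rad
x = r_b·(cos φ + φ·sin φ) = 133.549962
y = r_b·(sin φ − φ·cos φ) = 0.260196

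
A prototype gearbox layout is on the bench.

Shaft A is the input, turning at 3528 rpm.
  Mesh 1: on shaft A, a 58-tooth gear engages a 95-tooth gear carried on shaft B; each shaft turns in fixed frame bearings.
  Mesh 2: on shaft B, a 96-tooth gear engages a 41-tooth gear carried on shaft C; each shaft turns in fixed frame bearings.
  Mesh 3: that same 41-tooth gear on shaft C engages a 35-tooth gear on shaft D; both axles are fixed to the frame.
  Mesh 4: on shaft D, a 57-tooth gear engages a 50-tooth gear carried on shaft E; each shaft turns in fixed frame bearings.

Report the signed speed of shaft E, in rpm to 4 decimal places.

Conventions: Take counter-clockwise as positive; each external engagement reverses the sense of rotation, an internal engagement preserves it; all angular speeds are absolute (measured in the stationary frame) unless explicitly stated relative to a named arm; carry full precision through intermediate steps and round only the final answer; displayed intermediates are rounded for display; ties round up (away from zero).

+6735.0528 rpm

class = fixed-axis compound train [4 meshes; 4 ratios multiply, 4 sense flips]
mesh 1 [58T→95T]: ω = 3528.0000×58/95 = 2153.9368 rpm, sense flips to −
mesh 2 [96T→41T]: ω = 2153.9368×96/41 = 5043.3643 rpm, sense flips to +
mesh 3 [41T→35T]: ω = 5043.3643×41/35 = 5907.9411 rpm, sense flips to −
mesh 4 [57T→50T]: ω = 5907.9411×57/50 = 6735.0528 rpm, sense flips to +
signed output speed = +6735.0528 rpm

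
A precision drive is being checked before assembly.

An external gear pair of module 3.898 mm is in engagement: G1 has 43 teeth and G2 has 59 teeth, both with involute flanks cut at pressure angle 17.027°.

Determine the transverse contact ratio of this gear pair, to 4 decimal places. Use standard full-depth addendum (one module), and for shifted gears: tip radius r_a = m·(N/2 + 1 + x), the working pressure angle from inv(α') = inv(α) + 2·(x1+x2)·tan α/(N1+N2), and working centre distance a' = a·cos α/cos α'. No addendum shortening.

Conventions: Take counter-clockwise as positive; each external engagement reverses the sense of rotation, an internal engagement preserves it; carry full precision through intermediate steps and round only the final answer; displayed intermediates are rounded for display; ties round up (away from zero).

class = single-mesh tooth geometry [involute pair 43T × 59T, m = 3.898]
base radii: r_b1 = 80.133477, r_b2 = 109.950585
tip radii: r_a1 = 87.705000, r_a2 = 118.889000
no profile shift: α' = α, a' = a
action lengths: √(r_a1²−r_b1²) = 35.648182, √(r_a2²−r_b2²) = 45.226797
base pitch p_b = π·m·cos α = 11.709151
CR = (35.648182 + 45.226797 − 198.798000·sin 17.02700°)/11.709151 = 1.935451
contact ratio ≈ 1.9355

1.9355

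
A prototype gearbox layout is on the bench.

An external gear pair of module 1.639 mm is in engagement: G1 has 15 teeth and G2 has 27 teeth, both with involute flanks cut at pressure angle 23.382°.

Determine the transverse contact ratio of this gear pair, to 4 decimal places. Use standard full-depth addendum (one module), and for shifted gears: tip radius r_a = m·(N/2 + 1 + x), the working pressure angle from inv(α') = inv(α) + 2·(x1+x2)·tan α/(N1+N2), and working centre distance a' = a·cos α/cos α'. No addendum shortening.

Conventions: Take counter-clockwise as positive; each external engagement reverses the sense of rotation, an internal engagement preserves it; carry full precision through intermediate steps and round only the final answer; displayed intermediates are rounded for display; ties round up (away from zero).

1.4503

single-mesh involute tooth geometry (15T engaging 27T at module 1.639)
base radii: r_b1 = 11.283032, r_b2 = 20.309457
tip radii: r_a1 = 13.931500, r_a2 = 23.765500
no profile shift: α' = α, a' = a
action lengths: √(r_a1²−r_b1²) = 8.171896, √(r_a2²−r_b2²) = 12.341999
base pitch p_b = π·m·cos α = 4.726225
CR = (8.171896 + 12.341999 − 34.419000·sin 23.38200°)/4.726225 = 1.450288
contact ratio ≈ 1.4503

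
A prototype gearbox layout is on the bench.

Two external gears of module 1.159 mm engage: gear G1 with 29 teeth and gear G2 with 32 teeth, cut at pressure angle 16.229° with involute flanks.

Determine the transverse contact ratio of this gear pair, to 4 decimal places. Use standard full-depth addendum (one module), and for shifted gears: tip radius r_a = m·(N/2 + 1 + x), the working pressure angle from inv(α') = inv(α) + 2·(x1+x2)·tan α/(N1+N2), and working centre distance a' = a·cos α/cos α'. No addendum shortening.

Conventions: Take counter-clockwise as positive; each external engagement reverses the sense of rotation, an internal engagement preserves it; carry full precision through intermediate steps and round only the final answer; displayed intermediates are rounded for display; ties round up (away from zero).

1.8463

topology: single-mesh involute geometry — m = 1.159, 29T/32T pair
base radii: r_b1 = 16.135840, r_b2 = 17.805065
tip radii: r_a1 = 17.964500, r_a2 = 19.703000
no profile shift: α' = α, a' = a
action lengths: √(r_a1²−r_b1²) = 7.896703, √(r_a2²−r_b2²) = 8.437290
base pitch p_b = π·m·cos α = 3.496016
CR = (7.896703 + 8.437290 − 35.349500·sin 16.22900°)/3.496016 = 1.846277
contact ratio ≈ 1.8463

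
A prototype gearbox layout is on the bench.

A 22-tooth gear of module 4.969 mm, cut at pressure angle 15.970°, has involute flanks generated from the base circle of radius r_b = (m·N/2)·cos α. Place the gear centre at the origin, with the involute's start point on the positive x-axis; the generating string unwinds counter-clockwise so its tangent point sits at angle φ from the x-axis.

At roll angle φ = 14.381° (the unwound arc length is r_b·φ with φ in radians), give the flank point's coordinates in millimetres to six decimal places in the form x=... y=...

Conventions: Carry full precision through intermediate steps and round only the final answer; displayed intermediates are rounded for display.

topology: single-mesh involute geometry — m = 4.969, N = 22
pitch radius r_p = m·N/2 = 4.969·22/2 = 54.659000
base radius r_b = r_p·cos α = 54.659000·cos 15.970° = 52.549484
roll angle φ = 14.381° = 0.25099580 rad
x = r_b·(cos φ + φ·sin φ) = 54.178785
y = r_b·(sin φ − φ·cos φ) = 0.275238

x=54.178785 y=0.275238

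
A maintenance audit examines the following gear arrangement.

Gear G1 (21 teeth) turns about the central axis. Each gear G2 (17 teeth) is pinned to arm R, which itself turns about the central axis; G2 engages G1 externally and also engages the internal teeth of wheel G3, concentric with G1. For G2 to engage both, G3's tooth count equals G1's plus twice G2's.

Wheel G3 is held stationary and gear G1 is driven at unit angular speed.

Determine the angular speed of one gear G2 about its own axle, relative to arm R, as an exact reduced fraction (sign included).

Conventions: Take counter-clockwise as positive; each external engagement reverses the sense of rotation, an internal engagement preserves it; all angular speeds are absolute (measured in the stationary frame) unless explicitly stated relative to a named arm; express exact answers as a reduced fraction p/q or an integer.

-1155/1292

recognized (axles ride arm R): planetary set, 21/17/55 teeth
ring teeth: 21 + 2·17 = 55
21(ω_sun−ω_arm) = −55(ω_ring−ω_arm),  ω_ring = 0, ω_sun = 1
21(1−ω_arm) = −55(0−ω_arm)  ⇒  76·ω_arm = 21  ⇒  ω_arm = 21/76
sun–planet mesh: 21·(1−21/76) = −17·(ω_p−ω_arm)  ⇒  ω_p−ω_arm = -1155/1292
exact speed ratio = -1155/1292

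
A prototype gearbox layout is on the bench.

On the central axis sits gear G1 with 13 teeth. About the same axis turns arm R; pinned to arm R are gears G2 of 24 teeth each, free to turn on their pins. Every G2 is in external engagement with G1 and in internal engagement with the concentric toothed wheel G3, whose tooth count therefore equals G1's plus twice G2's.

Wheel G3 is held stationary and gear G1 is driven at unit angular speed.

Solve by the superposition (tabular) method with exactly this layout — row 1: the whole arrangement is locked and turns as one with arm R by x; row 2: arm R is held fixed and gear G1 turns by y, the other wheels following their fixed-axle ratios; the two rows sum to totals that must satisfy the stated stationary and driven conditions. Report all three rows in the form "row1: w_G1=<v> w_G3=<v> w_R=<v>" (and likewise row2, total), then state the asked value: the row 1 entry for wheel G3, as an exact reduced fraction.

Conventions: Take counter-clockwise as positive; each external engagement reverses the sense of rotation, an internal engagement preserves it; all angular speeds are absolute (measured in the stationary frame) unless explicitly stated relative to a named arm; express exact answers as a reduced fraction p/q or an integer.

planetary set (13T centre, 24T on arm, 61T internal) — Willis relation
superposition row 1 [locked train]: every member turns x
superposition row 2 [arm held]: sun y, ring −(13/61)·y, arm 0
boundary: total ω_ring = x − (13/61)·y = 0 and total ω_sun = x + y = 1  ⇒  y = 61/74, x = 13/74
row 2 ring = −(13/61)·61/74 = -13/74
totals (row 1 + row 2): sun 13/74 + 61/74 = 1, ring 13/74 + (-13/74) = 0, arm 13/74 + 0 = 13/74
asked cell (row1, ring) = 13/74

row1: w_G1=13/74 w_G3=13/74 w_R=13/74
row2: w_G1=61/74 w_G3=-13/74 w_R=0
total: w_G1=1 w_G3=0 w_R=13/74
asked value: 13/74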